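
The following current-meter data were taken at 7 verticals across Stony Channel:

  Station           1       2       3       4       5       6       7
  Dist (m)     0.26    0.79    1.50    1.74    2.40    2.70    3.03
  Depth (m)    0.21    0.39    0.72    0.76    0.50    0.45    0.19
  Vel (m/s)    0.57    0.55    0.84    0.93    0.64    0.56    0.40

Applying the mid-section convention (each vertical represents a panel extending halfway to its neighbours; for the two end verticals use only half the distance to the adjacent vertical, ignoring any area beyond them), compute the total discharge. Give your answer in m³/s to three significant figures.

w_1 = (0.79 − 0.26)/2 = 0.265 m; q_1 = 0.57 × 0.21 × 0.265 = 0.03172 m³/s
w_2 = (1.50 − 0.26)/2 = 0.62 m; q_2 = 0.55 × 0.39 × 0.62 = 0.1330 m³/s
w_3 = (1.74 − 0.79)/2 = 0.475 m; q_3 = 0.84 × 0.72 × 0.475 = 0.2873 m³/s
w_4 = (2.40 − 1.50)/2 = 0.45 m; q_4 = 0.93 × 0.76 × 0.45 = 0.3181 m³/s
w_5 = (2.70 − 1.74)/2 = 0.48 m; q_5 = 0.64 × 0.50 × 0.48 = 0.1536 m³/s
w_6 = (3.03 − 2.40)/2 = 0.315 m; q_6 = 0.56 × 0.45 × 0.315 = 0.07938 m³/s
w_7 = (3.03 − 2.70)/2 = 0.165 m; q_7 = 0.40 × 0.19 × 0.165 = 0.01254 m³/s
Q = Σ qᵢ = 1.016 m³/s

1.02 m³/s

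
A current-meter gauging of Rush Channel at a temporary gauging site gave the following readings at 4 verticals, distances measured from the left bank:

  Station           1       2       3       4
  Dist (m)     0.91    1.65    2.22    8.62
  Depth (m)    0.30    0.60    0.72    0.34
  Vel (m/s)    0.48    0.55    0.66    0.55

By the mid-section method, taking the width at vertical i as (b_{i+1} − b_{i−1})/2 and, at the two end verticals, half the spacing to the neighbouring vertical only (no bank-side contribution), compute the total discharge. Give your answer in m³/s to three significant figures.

2.52 m³/s

w_1 = (1.65 − 0.91)/2 = 0.37 m; q_1 = 0.48 × 0.30 × 0.37 = 0.05328 m³/s
w_2 = (2.22 − 0.91)/2 = 0.655 m; q_2 = 0.55 × 0.60 × 0.655 = 0.2162 m³/s
w_3 = (8.62 − 1.65)/2 = 3.485 m; q_3 = 0.66 × 0.72 × 3.485 = 1.656 m³/s
w_4 = (8.62 − 2.22)/2 = 3.2 m; q_4 = 0.55 × 0.34 × 3.2 = 0.5984 m³/s
Q = Σ qᵢ = 2.524 m³/s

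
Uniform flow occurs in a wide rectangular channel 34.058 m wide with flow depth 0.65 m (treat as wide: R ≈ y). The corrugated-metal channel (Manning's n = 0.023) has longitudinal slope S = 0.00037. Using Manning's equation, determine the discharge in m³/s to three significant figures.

A = b·y = 34.058 × 0.65 = 22.14 m²
Wide channel: R ≈ y = 0.65 m
Q = (1/n)·A·R^(2/3)·S^(1/2) = (1/0.023) × 22.14 × 0.6500^(2/3) × 0.00037^(1/2) = 13.89 m³/s

13.9 m³/s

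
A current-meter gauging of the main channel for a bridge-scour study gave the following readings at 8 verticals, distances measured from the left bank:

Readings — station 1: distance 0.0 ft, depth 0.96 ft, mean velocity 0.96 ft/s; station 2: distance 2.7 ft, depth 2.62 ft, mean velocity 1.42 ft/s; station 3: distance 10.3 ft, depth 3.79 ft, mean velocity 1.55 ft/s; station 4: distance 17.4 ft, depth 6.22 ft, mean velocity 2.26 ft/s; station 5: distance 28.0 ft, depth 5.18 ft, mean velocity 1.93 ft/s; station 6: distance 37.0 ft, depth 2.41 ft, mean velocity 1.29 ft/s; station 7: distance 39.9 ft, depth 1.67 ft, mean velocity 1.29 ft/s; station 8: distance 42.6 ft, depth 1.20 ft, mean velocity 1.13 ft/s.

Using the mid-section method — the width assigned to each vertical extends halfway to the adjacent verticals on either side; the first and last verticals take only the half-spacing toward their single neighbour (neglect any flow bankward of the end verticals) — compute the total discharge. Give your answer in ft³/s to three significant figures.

312 ft³/s

w_1 = (2.7 − 0.0)/2 = 1.35 ft; q_1 = 0.96 × 0.96 × 1.35 = 1.244 ft³/s
w_2 = (10.3 − 0.0)/2 = 5.15 ft; q_2 = 1.42 × 2.62 × 5.15 = 19.16 ft³/s
w_3 = (17.4 − 2.7)/2 = 7.35 ft; q_3 = 1.55 × 3.79 × 7.35 = 43.18 ft³/s
w_4 = (28.0 − 10.3)/2 = 8.85 ft; q_4 = 2.26 × 6.22 × 8.85 = 124.4 ft³/s
w_5 = (37.0 − 17.4)/2 = 9.8 ft; q_5 = 1.93 × 5.18 × 9.8 = 97.97 ft³/s
w_6 = (39.9 − 28.0)/2 = 5.95 ft; q_6 = 1.29 × 2.41 × 5.95 = 18.50 ft³/s
w_7 = (42.6 − 37.0)/2 = 2.8 ft; q_7 = 1.29 × 1.67 × 2.8 = 6.032 ft³/s
w_8 = (42.6 − 39.9)/2 = 1.35 ft; q_8 = 1.13 × 1.20 × 1.35 = 1.831 ft³/s
Q = Σ qᵢ = 312.3 ft³/s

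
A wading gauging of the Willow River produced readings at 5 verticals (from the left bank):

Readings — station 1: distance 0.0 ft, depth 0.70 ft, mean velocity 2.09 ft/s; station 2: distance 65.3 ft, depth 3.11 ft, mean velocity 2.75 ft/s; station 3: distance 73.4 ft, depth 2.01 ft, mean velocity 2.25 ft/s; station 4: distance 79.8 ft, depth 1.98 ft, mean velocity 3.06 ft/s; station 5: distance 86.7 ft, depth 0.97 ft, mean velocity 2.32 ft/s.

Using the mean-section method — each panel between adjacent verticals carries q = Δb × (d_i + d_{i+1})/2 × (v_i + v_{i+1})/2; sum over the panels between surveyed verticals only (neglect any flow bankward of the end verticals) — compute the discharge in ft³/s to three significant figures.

Panel 1-2: Δb = 65.3 ft, d̄ = (0.70+3.11)/2 = 1.905, v̄ = (2.09+2.75)/2 = 2.42 → q = 65.3×1.905×2.42 = 301.0 ft³/s
Panel 2-3: Δb = 8.1 ft, d̄ = (3.11+2.01)/2 = 2.56, v̄ = (2.75+2.25)/2 = 2.5 → q = 8.1×2.56×2.5 = 51.84 ft³/s
Panel 3-4: Δb = 6.4 ft, d̄ = (2.01+1.98)/2 = 1.995, v̄ = (2.25+3.06)/2 = 2.655 → q = 6.4×1.995×2.655 = 33.90 ft³/s
Panel 4-5: Δb = 6.9 ft, d̄ = (1.98+0.97)/2 = 1.475, v̄ = (3.06+2.32)/2 = 2.69 → q = 6.9×1.475×2.69 = 27.38 ft³/s
Q = Σ q = 414.2 ft³/s

414 ft³/s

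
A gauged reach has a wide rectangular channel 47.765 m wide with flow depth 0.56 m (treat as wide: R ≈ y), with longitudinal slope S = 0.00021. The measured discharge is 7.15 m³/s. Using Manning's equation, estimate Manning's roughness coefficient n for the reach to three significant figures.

0.0368

A = b·y = 47.765 × 0.56 = 26.75 m²
Wide channel: R ≈ y = 0.56 m
n = (1/Q)·A·R^(2/3)·S^(1/2) = (1/7.15) × 26.75 × 0.6794 × 0.01449 = 0.03683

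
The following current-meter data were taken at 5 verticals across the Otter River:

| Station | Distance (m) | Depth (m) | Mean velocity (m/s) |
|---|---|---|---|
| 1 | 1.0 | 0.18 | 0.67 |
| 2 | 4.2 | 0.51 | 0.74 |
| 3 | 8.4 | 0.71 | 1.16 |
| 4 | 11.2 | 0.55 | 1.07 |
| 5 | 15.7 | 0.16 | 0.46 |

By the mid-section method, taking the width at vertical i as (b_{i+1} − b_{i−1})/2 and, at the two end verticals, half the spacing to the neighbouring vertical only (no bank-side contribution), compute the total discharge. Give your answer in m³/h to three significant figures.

24400 m³/h

w_1 = (4.2 − 1.0)/2 = 1.6 m; q_1 = 0.67 × 0.18 × 1.6 = 0.1930 m³/s
w_2 = (8.4 − 1.0)/2 = 3.7 m; q_2 = 0.74 × 0.51 × 3.7 = 1.396 m³/s
w_3 = (11.2 − 4.2)/2 = 3.5 m; q_3 = 1.16 × 0.71 × 3.5 = 2.883 m³/s
w_4 = (15.7 − 8.4)/2 = 3.65 m; q_4 = 1.07 × 0.55 × 3.65 = 2.148 m³/s
w_5 = (15.7 − 11.2)/2 = 2.25 m; q_5 = 0.46 × 0.16 × 2.25 = 0.1656 m³/s
Q = Σ qᵢ = 6.786 m³/s
= 6.786 × 3600 = 24430 m³/h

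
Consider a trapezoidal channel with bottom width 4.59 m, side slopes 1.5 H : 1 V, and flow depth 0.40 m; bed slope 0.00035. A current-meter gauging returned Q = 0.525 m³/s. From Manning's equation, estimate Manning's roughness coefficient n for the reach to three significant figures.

A = (b + z·y)·y = (4.59 + 1.5×0.40)×0.40 = 2.076 m²
P = b + 2y√(1+z²) = 4.59 + 2×0.40×√(1+1.5²) = 6.032 m
R = A/P = 2.076/6.032 = 0.3442 m
n = (1/Q)·A·R^(2/3)·S^(1/2) = (1/0.525) × 2.076 × 0.4911 × 0.01871 = 0.03633

0.0363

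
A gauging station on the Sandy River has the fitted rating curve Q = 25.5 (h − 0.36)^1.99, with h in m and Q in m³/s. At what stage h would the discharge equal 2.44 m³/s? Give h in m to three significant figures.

0.668 m

h − h₀ = (Q/C)^(1/b) = (2.44/25.5)^(1/1.99) = 0.3075 m
h = 0.36 + 0.3075 = 0.6675 m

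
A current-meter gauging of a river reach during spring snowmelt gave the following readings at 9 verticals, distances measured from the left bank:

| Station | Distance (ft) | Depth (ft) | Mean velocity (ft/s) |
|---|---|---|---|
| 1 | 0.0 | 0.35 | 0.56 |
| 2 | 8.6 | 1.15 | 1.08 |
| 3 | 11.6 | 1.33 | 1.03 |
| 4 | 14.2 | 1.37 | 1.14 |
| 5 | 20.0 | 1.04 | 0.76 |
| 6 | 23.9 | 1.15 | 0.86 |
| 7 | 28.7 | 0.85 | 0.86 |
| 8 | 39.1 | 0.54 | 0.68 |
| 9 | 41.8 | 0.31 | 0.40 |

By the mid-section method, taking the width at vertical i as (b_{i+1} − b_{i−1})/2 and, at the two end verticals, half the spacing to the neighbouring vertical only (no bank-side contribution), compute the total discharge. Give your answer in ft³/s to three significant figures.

w_1 = (8.6 − 0.0)/2 = 4.3 ft; q_1 = 0.56 × 0.35 × 4.3 = 0.8428 ft³/s
w_2 = (11.6 − 0.0)/2 = 5.8 ft; q_2 = 1.08 × 1.15 × 5.8 = 7.204 ft³/s
w_3 = (14.2 − 8.6)/2 = 2.8 ft; q_3 = 1.03 × 1.33 × 2.8 = 3.836 ft³/s
w_4 = (20.0 − 11.6)/2 = 4.2 ft; q_4 = 1.14 × 1.37 × 4.2 = 6.560 ft³/s
w_5 = (23.9 − 14.2)/2 = 4.85 ft; q_5 = 0.76 × 1.04 × 4.85 = 3.833 ft³/s
w_6 = (28.7 − 20.0)/2 = 4.35 ft; q_6 = 0.86 × 1.15 × 4.35 = 4.302 ft³/s
w_7 = (39.1 − 23.9)/2 = 7.6 ft; q_7 = 0.86 × 0.85 × 7.6 = 5.556 ft³/s
w_8 = (41.8 − 28.7)/2 = 6.55 ft; q_8 = 0.68 × 0.54 × 6.55 = 2.405 ft³/s
w_9 = (41.8 − 39.1)/2 = 1.35 ft; q_9 = 0.40 × 0.31 × 1.35 = 0.1674 ft³/s
Q = Σ qᵢ = 34.71 ft³/s

34.7 ft³/s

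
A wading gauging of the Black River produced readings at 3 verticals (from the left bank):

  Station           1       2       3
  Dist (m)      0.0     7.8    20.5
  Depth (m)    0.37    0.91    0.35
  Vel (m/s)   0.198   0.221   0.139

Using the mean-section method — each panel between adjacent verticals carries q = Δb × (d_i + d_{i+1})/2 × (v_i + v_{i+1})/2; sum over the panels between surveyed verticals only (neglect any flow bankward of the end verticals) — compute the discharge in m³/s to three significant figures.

Panel 1-2: Δb = 7.8 m, d̄ = (0.37+0.91)/2 = 0.64, v̄ = (0.198+0.221)/2 = 0.2095 → q = 7.8×0.64×0.2095 = 1.046 m³/s
Panel 2-3: Δb = 12.7 m, d̄ = (0.91+0.35)/2 = 0.63, v̄ = (0.221+0.139)/2 = 0.18 → q = 12.7×0.63×0.18 = 1.440 m³/s
Q = Σ q = 2.486 m³/s

2.49 m³/s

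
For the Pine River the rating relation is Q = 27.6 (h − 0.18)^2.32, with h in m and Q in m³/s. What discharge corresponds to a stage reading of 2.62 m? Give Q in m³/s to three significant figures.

219 m³/s

Q = 27.6 × (2.62 − 0.18)^2.32 = 27.6 × 2.44^2.32 = 218.6 m³/s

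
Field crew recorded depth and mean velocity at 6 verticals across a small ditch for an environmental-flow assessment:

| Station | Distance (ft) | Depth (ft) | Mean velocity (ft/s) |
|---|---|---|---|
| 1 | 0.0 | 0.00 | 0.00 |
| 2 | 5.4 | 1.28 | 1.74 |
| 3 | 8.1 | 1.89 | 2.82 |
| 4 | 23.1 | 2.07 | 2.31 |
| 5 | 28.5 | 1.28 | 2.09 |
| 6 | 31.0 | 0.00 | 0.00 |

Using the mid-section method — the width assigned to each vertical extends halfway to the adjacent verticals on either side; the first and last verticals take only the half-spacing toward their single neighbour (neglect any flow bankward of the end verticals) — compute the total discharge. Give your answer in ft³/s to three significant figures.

w_2 = (8.1 − 0.0)/2 = 4.05 ft; q_2 = 1.74 × 1.28 × 4.05 = 9.020 ft³/s
w_3 = (23.1 − 5.4)/2 = 8.85 ft; q_3 = 2.82 × 1.89 × 8.85 = 47.17 ft³/s
w_4 = (28.5 − 8.1)/2 = 10.2 ft; q_4 = 2.31 × 2.07 × 10.2 = 48.77 ft³/s
w_5 = (31.0 − 23.1)/2 = 3.95 ft; q_5 = 2.09 × 1.28 × 3.95 = 10.57 ft³/s
Stations 1, 6 contribute zero (depth or velocity is 0).
Q = Σ qᵢ = 115.5 ft³/s

116 ft³/s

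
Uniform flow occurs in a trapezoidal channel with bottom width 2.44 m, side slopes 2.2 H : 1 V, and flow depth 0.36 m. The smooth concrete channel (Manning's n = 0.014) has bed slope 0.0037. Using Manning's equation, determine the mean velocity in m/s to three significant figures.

1.85 m/s

A = (b + z·y)·y = (2.44 + 2.2×0.36)×0.36 = 1.164 m²
P = b + 2y√(1+z²) = 2.44 + 2×0.36×√(1+2.2²) = 4.180 m
R = A/P = 1.164/4.180 = 0.2784 m
Q = (1/n)·A·R^(2/3)·S^(1/2) = (1/0.014) × 1.164 × 0.2784^(2/3) × 0.0037^(1/2) = 2.155 m³/s
V = Q/A = 2.155/1.164 = 1.852 m/s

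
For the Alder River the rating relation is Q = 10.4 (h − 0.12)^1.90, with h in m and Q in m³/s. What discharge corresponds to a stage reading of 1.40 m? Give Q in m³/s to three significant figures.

Q = 10.4 × (1.40 − 0.12)^1.90 = 10.4 × 1.28^1.90 = 16.62 m³/s

16.6 m³/s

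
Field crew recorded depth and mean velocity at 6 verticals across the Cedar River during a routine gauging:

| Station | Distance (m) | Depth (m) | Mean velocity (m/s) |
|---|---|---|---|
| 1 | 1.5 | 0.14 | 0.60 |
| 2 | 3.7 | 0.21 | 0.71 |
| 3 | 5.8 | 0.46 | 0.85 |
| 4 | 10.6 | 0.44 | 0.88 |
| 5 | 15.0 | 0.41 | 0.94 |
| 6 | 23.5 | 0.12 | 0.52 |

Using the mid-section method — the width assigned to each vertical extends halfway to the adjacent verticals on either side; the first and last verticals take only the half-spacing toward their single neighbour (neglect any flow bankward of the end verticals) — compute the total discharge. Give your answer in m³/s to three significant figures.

6.29 m³/s

w_1 = (3.7 − 1.5)/2 = 1.1 m; q_1 = 0.60 × 0.14 × 1.1 = 0.09240 m³/s
w_2 = (5.8 − 1.5)/2 = 2.15 m; q_2 = 0.71 × 0.21 × 2.15 = 0.3206 m³/s
w_3 = (10.6 − 3.7)/2 = 3.45 m; q_3 = 0.85 × 0.46 × 3.45 = 1.349 m³/s
w_4 = (15.0 − 5.8)/2 = 4.6 m; q_4 = 0.88 × 0.44 × 4.6 = 1.781 m³/s
w_5 = (23.5 − 10.6)/2 = 6.45 m; q_5 = 0.94 × 0.41 × 6.45 = 2.486 m³/s
w_6 = (23.5 − 15.0)/2 = 4.25 m; q_6 = 0.52 × 0.12 × 4.25 = 0.2652 m³/s
Q = Σ qᵢ = 6.294 m³/s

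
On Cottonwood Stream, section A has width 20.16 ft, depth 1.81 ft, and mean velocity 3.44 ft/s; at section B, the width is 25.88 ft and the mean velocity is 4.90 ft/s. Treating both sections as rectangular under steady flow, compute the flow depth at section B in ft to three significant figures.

0.990 ft

Q = A₁V₁ = (20.16×1.81) × 3.44 = 125.5 ft³/s
d₂ = Q/(b₂ V₂) = 125.5/(25.88×4.90) = 0.9898 ft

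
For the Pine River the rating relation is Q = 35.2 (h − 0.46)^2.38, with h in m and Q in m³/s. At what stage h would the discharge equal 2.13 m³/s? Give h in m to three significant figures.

0.768 m

h − h₀ = (Q/C)^(1/b) = (2.13/35.2)^(1/2.38) = 0.3077 m
h = 0.46 + 0.3077 = 0.7677 m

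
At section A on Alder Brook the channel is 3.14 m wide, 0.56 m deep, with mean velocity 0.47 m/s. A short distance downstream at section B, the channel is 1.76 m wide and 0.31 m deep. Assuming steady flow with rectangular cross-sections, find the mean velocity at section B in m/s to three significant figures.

Q = A₁V₁ = (3.14×0.56) × 0.47 = 0.8264 m³/s
A₂ = 1.76 × 0.31 = 0.5456 m²
V₂ = Q/A₂ = 0.8264/0.5456 = 1.515 m/s

1.51 m/s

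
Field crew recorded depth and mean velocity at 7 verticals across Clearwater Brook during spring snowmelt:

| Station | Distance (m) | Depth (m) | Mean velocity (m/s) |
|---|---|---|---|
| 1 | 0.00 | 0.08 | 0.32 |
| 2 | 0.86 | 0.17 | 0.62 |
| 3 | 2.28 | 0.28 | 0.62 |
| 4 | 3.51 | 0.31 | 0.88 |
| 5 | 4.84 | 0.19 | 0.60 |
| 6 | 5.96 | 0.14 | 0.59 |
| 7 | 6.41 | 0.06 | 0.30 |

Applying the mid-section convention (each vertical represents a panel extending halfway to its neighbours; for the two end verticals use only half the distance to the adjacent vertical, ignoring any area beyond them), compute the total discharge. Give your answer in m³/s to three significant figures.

w_1 = (0.86 − 0.00)/2 = 0.43 m; q_1 = 0.32 × 0.08 × 0.43 = 0.01101 m³/s
w_2 = (2.28 − 0.00)/2 = 1.14 m; q_2 = 0.62 × 0.17 × 1.14 = 0.1202 m³/s
w_3 = (3.51 − 0.86)/2 = 1.325 m; q_3 = 0.62 × 0.28 × 1.325 = 0.2300 m³/s
w_4 = (4.84 − 2.28)/2 = 1.28 m; q_4 = 0.88 × 0.31 × 1.28 = 0.3492 m³/s
w_5 = (5.96 − 3.51)/2 = 1.225 m; q_5 = 0.60 × 0.19 × 1.225 = 0.1397 m³/s
w_6 = (6.41 − 4.84)/2 = 0.785 m; q_6 = 0.59 × 0.14 × 0.785 = 0.06484 m³/s
w_7 = (6.41 − 5.96)/2 = 0.225 m; q_7 = 0.30 × 0.06 × 0.225 = 0.004050 m³/s
Q = Σ qᵢ = 0.9189 m³/s

0.919 m³/s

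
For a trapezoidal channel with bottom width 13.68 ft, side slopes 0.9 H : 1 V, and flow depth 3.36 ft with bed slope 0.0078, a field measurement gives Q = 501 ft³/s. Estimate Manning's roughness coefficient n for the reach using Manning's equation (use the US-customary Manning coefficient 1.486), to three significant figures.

A = (b + z·y)·y = (13.68 + 0.9×3.36)×3.36 = 56.13 ft²
P = b + 2y√(1+z²) = 13.68 + 2×3.36×√(1+0.9²) = 22.72 ft
R = A/P = 56.13/22.72 = 2.470 ft
n = (1.486/Q)·A·R^(2/3)·S^(1/2) = (1.486/501) × 56.13 × 1.827 × 0.08832 = 0.02687

0.0269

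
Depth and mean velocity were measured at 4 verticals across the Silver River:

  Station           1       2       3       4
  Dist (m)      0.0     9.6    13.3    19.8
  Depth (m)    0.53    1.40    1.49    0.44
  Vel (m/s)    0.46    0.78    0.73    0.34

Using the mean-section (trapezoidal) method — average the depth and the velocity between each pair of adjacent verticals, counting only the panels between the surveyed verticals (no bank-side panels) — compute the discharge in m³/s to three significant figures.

13.1 m³/s

Panel 1-2: Δb = 9.6 m, d̄ = (0.53+1.40)/2 = 0.965, v̄ = (0.46+0.78)/2 = 0.62 → q = 9.6×0.965×0.62 = 5.744 m³/s
Panel 2-3: Δb = 3.7 m, d̄ = (1.40+1.49)/2 = 1.445, v̄ = (0.78+0.73)/2 = 0.755 → q = 3.7×1.445×0.755 = 4.037 m³/s
Panel 3-4: Δb = 6.5 m, d̄ = (1.49+0.44)/2 = 0.965, v̄ = (0.73+0.34)/2 = 0.535 → q = 6.5×0.965×0.535 = 3.356 m³/s
Q = Σ q = 13.14 m³/s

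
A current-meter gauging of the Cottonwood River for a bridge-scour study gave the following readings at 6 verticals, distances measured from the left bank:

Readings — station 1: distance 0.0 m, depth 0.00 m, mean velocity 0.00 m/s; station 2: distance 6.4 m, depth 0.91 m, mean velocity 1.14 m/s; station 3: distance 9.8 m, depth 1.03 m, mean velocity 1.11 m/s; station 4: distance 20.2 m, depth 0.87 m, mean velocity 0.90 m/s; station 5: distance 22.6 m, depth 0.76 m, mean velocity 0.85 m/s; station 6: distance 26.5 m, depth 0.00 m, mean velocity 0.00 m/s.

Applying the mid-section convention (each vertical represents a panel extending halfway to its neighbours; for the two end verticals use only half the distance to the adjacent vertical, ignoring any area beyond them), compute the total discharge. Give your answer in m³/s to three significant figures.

20.0 m³/s

w_2 = (9.8 − 0.0)/2 = 4.9 m; q_2 = 1.14 × 0.91 × 4.9 = 5.083 m³/s
w_3 = (20.2 − 6.4)/2 = 6.9 m; q_3 = 1.11 × 1.03 × 6.9 = 7.889 m³/s
w_4 = (22.6 − 9.8)/2 = 6.4 m; q_4 = 0.90 × 0.87 × 6.4 = 5.011 m³/s
w_5 = (26.5 − 20.2)/2 = 3.15 m; q_5 = 0.85 × 0.76 × 3.15 = 2.035 m³/s
Stations 1, 6 contribute zero (depth or velocity is 0).
Q = Σ qᵢ = 20.02 m³/s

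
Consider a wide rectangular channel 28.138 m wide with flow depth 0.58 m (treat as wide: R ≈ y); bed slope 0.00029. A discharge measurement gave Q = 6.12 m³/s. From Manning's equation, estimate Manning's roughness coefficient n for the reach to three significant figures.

0.0316

A = b·y = 28.138 × 0.58 = 16.32 m²
Wide channel: R ≈ y = 0.58 m
n = (1/Q)·A·R^(2/3)·S^(1/2) = (1/6.12) × 16.32 × 0.6955 × 0.01703 = 0.03158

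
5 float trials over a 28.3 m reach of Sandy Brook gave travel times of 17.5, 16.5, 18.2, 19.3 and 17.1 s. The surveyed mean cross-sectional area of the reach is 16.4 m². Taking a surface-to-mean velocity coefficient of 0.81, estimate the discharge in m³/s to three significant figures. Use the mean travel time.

21.2 m³/s

t̄ = (17.5 + 16.5 + 18.2 + 19.3 + 17.1) / 5 = 17.72 s
v_surface = L / t̄ = 28.3 / 17.72 = 1.597 m/s
v_mean = 0.81 × 1.597 = 1.294 m/s
Q = A × v_mean = 16.4 × 1.294 = 21.22 m³/s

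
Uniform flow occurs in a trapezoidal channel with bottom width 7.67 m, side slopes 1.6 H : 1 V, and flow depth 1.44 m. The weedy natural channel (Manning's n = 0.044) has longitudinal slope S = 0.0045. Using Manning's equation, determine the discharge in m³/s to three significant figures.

A = (b + z·y)·y = (7.67 + 1.6×1.44)×1.44 = 14.36 m²
P = b + 2y√(1+z²) = 7.67 + 2×1.44×√(1+1.6²) = 13.10 m
R = A/P = 14.36/13.10 = 1.096 m
Q = (1/n)·A·R^(2/3)·S^(1/2) = (1/0.044) × 14.36 × 1.096^(2/3) × 0.0045^(1/2) = 23.28 m³/s

23.3 m³/s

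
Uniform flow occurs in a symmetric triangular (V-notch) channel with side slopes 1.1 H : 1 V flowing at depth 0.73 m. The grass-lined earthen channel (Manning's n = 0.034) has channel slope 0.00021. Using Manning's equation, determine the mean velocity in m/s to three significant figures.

A = z·y² = 1.1×0.73² = 0.5862 m²
P = 2y√(1+z²) = 2×0.73×√(1+1.1²) = 2.170 m
R = A/P = 0.5862/2.170 = 0.2701 m
Q = (1/n)·A·R^(2/3)·S^(1/2) = (1/0.034) × 0.5862 × 0.2701^(2/3) × 0.00021^(1/2) = 0.1044 m³/s
V = Q/A = 0.1044/0.5862 = 0.1781 m/s

0.178 m/s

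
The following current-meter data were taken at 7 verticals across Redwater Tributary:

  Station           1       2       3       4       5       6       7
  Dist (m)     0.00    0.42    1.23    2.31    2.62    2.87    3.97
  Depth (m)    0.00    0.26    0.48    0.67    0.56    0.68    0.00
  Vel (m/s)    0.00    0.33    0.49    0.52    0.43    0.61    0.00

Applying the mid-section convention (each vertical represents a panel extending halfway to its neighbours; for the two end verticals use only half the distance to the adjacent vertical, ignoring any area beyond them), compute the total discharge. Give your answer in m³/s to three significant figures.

0.865 m³/s

w_2 = (1.23 − 0.00)/2 = 0.615 m; q_2 = 0.33 × 0.26 × 0.615 = 0.05277 m³/s
w_3 = (2.31 − 0.42)/2 = 0.945 m; q_3 = 0.49 × 0.48 × 0.945 = 0.2223 m³/s
w_4 = (2.62 − 1.23)/2 = 0.695 m; q_4 = 0.52 × 0.67 × 0.695 = 0.2421 m³/s
w_5 = (2.87 − 2.31)/2 = 0.28 m; q_5 = 0.43 × 0.56 × 0.28 = 0.06742 m³/s
w_6 = (3.97 − 2.62)/2 = 0.675 m; q_6 = 0.61 × 0.68 × 0.675 = 0.2800 m³/s
Stations 1, 7 contribute zero (depth or velocity is 0).
Q = Σ qᵢ = 0.8646 m³/s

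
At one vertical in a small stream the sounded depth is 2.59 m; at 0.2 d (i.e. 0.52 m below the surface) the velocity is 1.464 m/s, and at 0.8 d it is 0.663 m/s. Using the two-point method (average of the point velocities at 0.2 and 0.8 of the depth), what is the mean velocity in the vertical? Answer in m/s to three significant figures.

1.06 m/s

v̄ = (1.464 + 0.663) / 2 = 1.064 m/s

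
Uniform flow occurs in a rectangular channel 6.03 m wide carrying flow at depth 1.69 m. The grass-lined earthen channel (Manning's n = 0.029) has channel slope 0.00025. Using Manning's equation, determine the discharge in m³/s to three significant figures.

A = b·y = 6.03 × 1.69 = 10.19 m²
P = b + 2y = 6.03 + 2×1.69 = 9.410 m
R = A/P = 10.19/9.410 = 1.083 m
Q = (1/n)·A·R^(2/3)·S^(1/2) = (1/0.029) × 10.19 × 1.083^(2/3) × 0.00025^(1/2) = 5.859 m³/s

5.86 m³/s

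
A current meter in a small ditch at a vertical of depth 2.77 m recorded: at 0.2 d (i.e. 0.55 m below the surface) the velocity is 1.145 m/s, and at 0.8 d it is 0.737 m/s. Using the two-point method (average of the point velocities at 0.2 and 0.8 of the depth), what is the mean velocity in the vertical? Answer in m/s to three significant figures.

v̄ = (1.145 + 0.737) / 2 = 0.9410 m/s

0.941 m/s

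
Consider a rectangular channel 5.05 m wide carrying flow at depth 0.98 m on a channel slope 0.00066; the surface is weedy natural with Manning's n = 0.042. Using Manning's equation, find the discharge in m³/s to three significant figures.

2.40 m³/s

A = b·y = 5.05 × 0.98 = 4.949 m²
P = b + 2y = 5.05 + 2×0.98 = 7.010 m
R = A/P = 4.949/7.010 = 0.7060 m
Q = (1/n)·A·R^(2/3)·S^(1/2) = (1/0.042) × 4.949 × 0.7060^(2/3) × 0.00066^(1/2) = 2.400 m³/s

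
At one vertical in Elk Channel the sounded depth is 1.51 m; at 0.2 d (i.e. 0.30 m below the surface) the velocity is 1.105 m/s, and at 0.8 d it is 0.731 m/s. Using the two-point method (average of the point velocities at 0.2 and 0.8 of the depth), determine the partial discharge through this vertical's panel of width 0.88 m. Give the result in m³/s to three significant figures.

v̄ = (1.105 + 0.731) / 2 = 0.9180 m/s
q = v̄ × d × w = 0.9180 × 1.51 × 0.88 = 1.220 m³/s

1.22 m³/s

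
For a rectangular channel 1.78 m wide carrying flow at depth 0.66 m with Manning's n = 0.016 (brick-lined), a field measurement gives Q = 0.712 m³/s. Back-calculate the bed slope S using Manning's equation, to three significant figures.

0.000343

A = b·y = 1.78 × 0.66 = 1.175 m²
P = b + 2y = 1.78 + 2×0.66 = 3.100 m
R = A/P = 1.175/3.100 = 0.3790 m
S = (Q·n / (1·A·R^(2/3)))² = (0.712×0.016 / (1×1.175×0.5237))² = 0.0003429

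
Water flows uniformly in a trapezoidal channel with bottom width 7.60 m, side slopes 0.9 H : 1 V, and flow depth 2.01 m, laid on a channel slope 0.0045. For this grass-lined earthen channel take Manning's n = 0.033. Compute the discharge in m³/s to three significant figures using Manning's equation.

49.3 m³/s

A = (b + z·y)·y = (7.60 + 0.9×2.01)×2.01 = 18.91 m²
P = b + 2y√(1+z²) = 7.60 + 2×2.01×√(1+0.9²) = 13.01 m
R = A/P = 18.91/13.01 = 1.454 m
Q = (1/n)·A·R^(2/3)·S^(1/2) = (1/0.033) × 18.91 × 1.454^(2/3) × 0.0045^(1/2) = 49.34 m³/s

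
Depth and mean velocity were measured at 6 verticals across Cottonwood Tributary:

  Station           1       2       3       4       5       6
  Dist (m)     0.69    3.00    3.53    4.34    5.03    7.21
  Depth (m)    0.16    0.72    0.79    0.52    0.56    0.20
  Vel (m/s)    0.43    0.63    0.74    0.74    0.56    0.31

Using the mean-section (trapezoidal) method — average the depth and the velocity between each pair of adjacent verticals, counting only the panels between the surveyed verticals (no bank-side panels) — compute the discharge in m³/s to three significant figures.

Panel 1-2: Δb = 2.31 m, d̄ = (0.16+0.72)/2 = 0.44, v̄ = (0.43+0.63)/2 = 0.53 → q = 2.31×0.44×0.53 = 0.5387 m³/s
Panel 2-3: Δb = 0.53 m, d̄ = (0.72+0.79)/2 = 0.755, v̄ = (0.63+0.74)/2 = 0.685 → q = 0.53×0.755×0.685 = 0.2741 m³/s
Panel 3-4: Δb = 0.81 m, d̄ = (0.79+0.52)/2 = 0.655, v̄ = (0.74+0.74)/2 = 0.74 → q = 0.81×0.655×0.74 = 0.3926 m³/s
Panel 4-5: Δb = 0.69 m, d̄ = (0.52+0.56)/2 = 0.54, v̄ = (0.74+0.56)/2 = 0.65 → q = 0.69×0.54×0.65 = 0.2422 m³/s
Panel 5-6: Δb = 2.18 m, d̄ = (0.56+0.20)/2 = 0.38, v̄ = (0.56+0.31)/2 = 0.435 → q = 2.18×0.38×0.435 = 0.3604 m³/s
Q = Σ q = 1.808 m³/s

1.81 m³/s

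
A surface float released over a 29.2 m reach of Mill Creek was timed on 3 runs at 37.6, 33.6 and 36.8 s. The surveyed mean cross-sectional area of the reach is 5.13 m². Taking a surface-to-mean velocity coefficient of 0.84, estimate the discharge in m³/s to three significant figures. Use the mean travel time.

t̄ = (37.6 + 33.6 + 36.8) / 3 = 36 s
v_surface = L / t̄ = 29.2 / 36 = 0.8111 m/s
v_mean = 0.84 × 0.8111 = 0.6813 m/s
Q = A × v_mean = 5.13 × 0.6813 = 3.495 m³/s

3.50 m³/s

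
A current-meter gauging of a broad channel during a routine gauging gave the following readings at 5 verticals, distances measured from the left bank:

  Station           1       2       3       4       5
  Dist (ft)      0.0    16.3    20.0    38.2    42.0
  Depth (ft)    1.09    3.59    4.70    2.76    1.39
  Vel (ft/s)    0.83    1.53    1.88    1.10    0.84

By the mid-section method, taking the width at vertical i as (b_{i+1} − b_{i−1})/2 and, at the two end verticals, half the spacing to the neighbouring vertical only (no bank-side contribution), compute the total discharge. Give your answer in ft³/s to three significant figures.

w_1 = (16.3 − 0.0)/2 = 8.15 ft; q_1 = 0.83 × 1.09 × 8.15 = 7.373 ft³/s
w_2 = (20.0 − 0.0)/2 = 10 ft; q_2 = 1.53 × 3.59 × 10 = 54.93 ft³/s
w_3 = (38.2 − 16.3)/2 = 10.95 ft; q_3 = 1.88 × 4.70 × 10.95 = 96.75 ft³/s
w_4 = (42.0 − 20.0)/2 = 11 ft; q_4 = 1.10 × 2.76 × 11 = 33.40 ft³/s
w_5 = (42.0 − 38.2)/2 = 1.9 ft; q_5 = 0.84 × 1.39 × 1.9 = 2.218 ft³/s
Q = Σ qᵢ = 194.7 ft³/s

195 ft³/s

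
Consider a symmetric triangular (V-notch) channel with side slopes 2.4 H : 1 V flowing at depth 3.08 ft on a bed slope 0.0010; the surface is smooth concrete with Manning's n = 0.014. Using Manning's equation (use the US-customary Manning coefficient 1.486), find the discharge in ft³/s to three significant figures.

A = z·y² = 2.4×3.08² = 22.77 ft²
P = 2y√(1+z²) = 2×3.08×√(1+2.4²) = 16.02 ft
R = A/P = 22.77/16.02 = 1.422 ft
Q = (1.486/n)·A·R^(2/3)·S^(1/2) = (1.486/0.014) × 22.77 × 1.422^(2/3) × 0.0010^(1/2) = 96.61 ft³/s

96.6 ft³/s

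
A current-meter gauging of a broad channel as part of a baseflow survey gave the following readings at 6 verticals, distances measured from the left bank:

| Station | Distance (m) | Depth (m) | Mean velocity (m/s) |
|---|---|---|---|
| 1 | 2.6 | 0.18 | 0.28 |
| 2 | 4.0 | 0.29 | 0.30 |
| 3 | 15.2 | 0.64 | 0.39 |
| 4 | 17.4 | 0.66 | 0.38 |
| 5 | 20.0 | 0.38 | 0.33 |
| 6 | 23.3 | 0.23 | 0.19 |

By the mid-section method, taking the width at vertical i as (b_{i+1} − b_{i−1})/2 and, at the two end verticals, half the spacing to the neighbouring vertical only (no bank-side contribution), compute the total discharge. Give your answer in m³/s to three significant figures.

w_1 = (4.0 − 2.6)/2 = 0.7 m; q_1 = 0.28 × 0.18 × 0.7 = 0.03528 m³/s
w_2 = (15.2 − 2.6)/2 = 6.3 m; q_2 = 0.30 × 0.29 × 6.3 = 0.5481 m³/s
w_3 = (17.4 − 4.0)/2 = 6.7 m; q_3 = 0.39 × 0.64 × 6.7 = 1.672 m³/s
w_4 = (20.0 − 15.2)/2 = 2.4 m; q_4 = 0.38 × 0.66 × 2.4 = 0.6019 m³/s
w_5 = (23.3 − 17.4)/2 = 2.95 m; q_5 = 0.33 × 0.38 × 2.95 = 0.3699 m³/s
w_6 = (23.3 − 20.0)/2 = 1.65 m; q_6 = 0.19 × 0.23 × 1.65 = 0.07211 m³/s
Q = Σ qᵢ = 3.300 m³/s

3.30 m³/s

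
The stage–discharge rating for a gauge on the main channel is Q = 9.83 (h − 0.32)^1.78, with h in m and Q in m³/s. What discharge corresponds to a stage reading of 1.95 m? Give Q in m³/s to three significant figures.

23.5 m³/s

Q = 9.83 × (1.95 − 0.32)^1.78 = 9.83 × 1.63^1.78 = 23.46 m³/s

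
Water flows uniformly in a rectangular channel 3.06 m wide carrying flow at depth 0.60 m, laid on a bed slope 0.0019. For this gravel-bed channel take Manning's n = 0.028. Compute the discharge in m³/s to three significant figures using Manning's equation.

1.63 m³/s

A = b·y = 3.06 × 0.60 = 1.836 m²
P = b + 2y = 3.06 + 2×0.60 = 4.260 m
R = A/P = 1.836/4.260 = 0.4310 m
Q = (1/n)·A·R^(2/3)·S^(1/2) = (1/0.028) × 1.836 × 0.4310^(2/3) × 0.0019^(1/2) = 1.631 m³/s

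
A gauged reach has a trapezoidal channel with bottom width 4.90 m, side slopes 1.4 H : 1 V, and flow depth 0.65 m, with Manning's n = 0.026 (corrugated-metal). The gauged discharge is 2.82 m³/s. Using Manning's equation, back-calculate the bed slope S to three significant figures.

A = (b + z·y)·y = (4.90 + 1.4×0.65)×0.65 = 3.777 m²
P = b + 2y√(1+z²) = 4.90 + 2×0.65×√(1+1.4²) = 7.137 m
R = A/P = 3.777/7.137 = 0.5292 m
S = (Q·n / (1·A·R^(2/3)))² = (2.82×0.026 / (1×3.777×0.6542))² = 0.0008806

0.000881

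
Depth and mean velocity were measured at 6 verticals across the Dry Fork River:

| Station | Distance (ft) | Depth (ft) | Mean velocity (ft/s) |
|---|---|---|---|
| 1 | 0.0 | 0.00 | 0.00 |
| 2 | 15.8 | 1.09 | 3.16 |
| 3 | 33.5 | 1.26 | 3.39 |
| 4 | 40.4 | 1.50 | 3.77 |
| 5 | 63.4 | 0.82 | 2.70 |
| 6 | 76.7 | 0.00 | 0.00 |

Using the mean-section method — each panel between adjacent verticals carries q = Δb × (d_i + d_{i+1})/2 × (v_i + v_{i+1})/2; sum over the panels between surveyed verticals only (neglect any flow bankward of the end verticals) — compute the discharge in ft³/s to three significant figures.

Panel 1-2: Δb = 15.8 ft, d̄ = (0.00+1.09)/2 = 0.545, v̄ = (0.00+3.16)/2 = 1.58 → q = 15.8×0.545×1.58 = 13.61 ft³/s
Panel 2-3: Δb = 17.7 ft, d̄ = (1.09+1.26)/2 = 1.175, v̄ = (3.16+3.39)/2 = 3.275 → q = 17.7×1.175×3.275 = 68.11 ft³/s
Panel 3-4: Δb = 6.9 ft, d̄ = (1.26+1.50)/2 = 1.38, v̄ = (3.39+3.77)/2 = 3.58 → q = 6.9×1.38×3.58 = 34.09 ft³/s
Panel 4-5: Δb = 23 ft, d̄ = (1.50+0.82)/2 = 1.16, v̄ = (3.77+2.70)/2 = 3.235 → q = 23×1.16×3.235 = 86.31 ft³/s
Panel 5-6: Δb = 13.3 ft, d̄ = (0.82+0.00)/2 = 0.41, v̄ = (2.70+0.00)/2 = 1.35 → q = 13.3×0.41×1.35 = 7.362 ft³/s
Q = Σ q = 209.5 ft³/s

209 ft³/s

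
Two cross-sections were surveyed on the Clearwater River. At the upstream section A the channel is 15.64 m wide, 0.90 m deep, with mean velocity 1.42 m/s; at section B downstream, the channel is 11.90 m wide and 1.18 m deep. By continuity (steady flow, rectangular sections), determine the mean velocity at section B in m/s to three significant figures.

Q = A₁V₁ = (15.64×0.90) × 1.42 = 19.99 m³/s
A₂ = 11.90 × 1.18 = 14.04 m²
V₂ = Q/A₂ = 19.99/14.04 = 1.423 m/s

1.42 m/s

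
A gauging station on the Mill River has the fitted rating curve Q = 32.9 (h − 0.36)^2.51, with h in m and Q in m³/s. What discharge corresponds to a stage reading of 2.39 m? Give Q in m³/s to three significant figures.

195 m³/s

Q = 32.9 × (2.39 − 0.36)^2.51 = 32.9 × 2.03^2.51 = 194.5 m³/s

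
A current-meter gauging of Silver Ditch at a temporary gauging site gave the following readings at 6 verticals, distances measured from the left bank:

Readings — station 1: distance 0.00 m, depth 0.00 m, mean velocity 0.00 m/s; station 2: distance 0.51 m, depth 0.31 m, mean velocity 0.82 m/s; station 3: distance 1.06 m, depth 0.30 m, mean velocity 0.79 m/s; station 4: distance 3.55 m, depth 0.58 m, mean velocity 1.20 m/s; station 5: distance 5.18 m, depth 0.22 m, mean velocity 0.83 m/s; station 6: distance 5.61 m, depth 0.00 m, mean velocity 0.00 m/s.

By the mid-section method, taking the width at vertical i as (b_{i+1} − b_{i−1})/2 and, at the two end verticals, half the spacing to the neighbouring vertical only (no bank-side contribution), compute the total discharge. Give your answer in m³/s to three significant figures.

2.12 m³/s

w_2 = (1.06 − 0.00)/2 = 0.53 m; q_2 = 0.82 × 0.31 × 0.53 = 0.1347 m³/s
w_3 = (3.55 − 0.51)/2 = 1.52 m; q_3 = 0.79 × 0.30 × 1.52 = 0.3602 m³/s
w_4 = (5.18 − 1.06)/2 = 2.06 m; q_4 = 1.20 × 0.58 × 2.06 = 1.434 m³/s
w_5 = (5.61 − 3.55)/2 = 1.03 m; q_5 = 0.83 × 0.22 × 1.03 = 0.1881 m³/s
Stations 1, 6 contribute zero (depth or velocity is 0).
Q = Σ qᵢ = 2.117 m³/s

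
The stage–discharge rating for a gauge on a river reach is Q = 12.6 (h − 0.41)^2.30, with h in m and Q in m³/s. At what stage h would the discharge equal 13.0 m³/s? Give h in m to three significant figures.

h − h₀ = (Q/C)^(1/b) = (13.0/12.6)^(1/2.30) = 1.014 m
h = 0.41 + 1.014 = 1.424 m

1.42 m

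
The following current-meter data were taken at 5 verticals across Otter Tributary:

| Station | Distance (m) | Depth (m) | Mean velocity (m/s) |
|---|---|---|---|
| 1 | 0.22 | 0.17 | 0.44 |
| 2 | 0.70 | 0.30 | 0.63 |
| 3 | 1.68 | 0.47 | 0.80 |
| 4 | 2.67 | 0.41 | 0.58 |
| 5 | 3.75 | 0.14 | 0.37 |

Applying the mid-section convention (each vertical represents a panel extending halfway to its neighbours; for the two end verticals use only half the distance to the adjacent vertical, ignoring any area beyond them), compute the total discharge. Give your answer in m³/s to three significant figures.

0.800 m³/s

w_1 = (0.70 − 0.22)/2 = 0.24 m; q_1 = 0.44 × 0.17 × 0.24 = 0.01795 m³/s
w_2 = (1.68 − 0.22)/2 = 0.73 m; q_2 = 0.63 × 0.30 × 0.73 = 0.1380 m³/s
w_3 = (2.67 − 0.70)/2 = 0.985 m; q_3 = 0.80 × 0.47 × 0.985 = 0.3704 m³/s
w_4 = (3.75 − 1.68)/2 = 1.035 m; q_4 = 0.58 × 0.41 × 1.035 = 0.2461 m³/s
w_5 = (3.75 − 2.67)/2 = 0.54 m; q_5 = 0.37 × 0.14 × 0.54 = 0.02797 m³/s
Q = Σ qᵢ = 0.8004 m³/s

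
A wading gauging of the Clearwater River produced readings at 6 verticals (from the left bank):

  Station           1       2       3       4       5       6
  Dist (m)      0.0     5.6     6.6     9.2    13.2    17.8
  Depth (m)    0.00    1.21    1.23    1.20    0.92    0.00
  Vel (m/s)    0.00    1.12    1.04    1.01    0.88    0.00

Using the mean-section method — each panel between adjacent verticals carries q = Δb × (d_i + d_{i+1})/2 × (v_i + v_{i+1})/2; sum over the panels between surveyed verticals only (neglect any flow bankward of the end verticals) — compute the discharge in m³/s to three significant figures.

Panel 1-2: Δb = 5.6 m, d̄ = (0.00+1.21)/2 = 0.605, v̄ = (0.00+1.12)/2 = 0.56 → q = 5.6×0.605×0.56 = 1.897 m³/s
Panel 2-3: Δb = 1 m, d̄ = (1.21+1.23)/2 = 1.22, v̄ = (1.12+1.04)/2 = 1.08 → q = 1×1.22×1.08 = 1.318 m³/s
Panel 3-4: Δb = 2.6 m, d̄ = (1.23+1.20)/2 = 1.215, v̄ = (1.04+1.01)/2 = 1.025 → q = 2.6×1.215×1.025 = 3.238 m³/s
Panel 4-5: Δb = 4 m, d̄ = (1.20+0.92)/2 = 1.06, v̄ = (1.01+0.88)/2 = 0.945 → q = 4×1.06×0.945 = 4.007 m³/s
Panel 5-6: Δb = 4.6 m, d̄ = (0.92+0.00)/2 = 0.46, v̄ = (0.88+0.00)/2 = 0.44 → q = 4.6×0.46×0.44 = 0.9310 m³/s
Q = Σ q = 11.39 m³/s

11.4 m³/s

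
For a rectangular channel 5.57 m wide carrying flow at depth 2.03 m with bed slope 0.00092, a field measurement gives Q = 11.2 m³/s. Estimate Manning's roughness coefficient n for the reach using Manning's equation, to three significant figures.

A = b·y = 5.57 × 2.03 = 11.31 m²
P = b + 2y = 5.57 + 2×2.03 = 9.630 m
R = A/P = 11.31/9.630 = 1.174 m
n = (1/Q)·A·R^(2/3)·S^(1/2) = (1/11.2) × 11.31 × 1.113 × 0.03033 = 0.03408

0.0341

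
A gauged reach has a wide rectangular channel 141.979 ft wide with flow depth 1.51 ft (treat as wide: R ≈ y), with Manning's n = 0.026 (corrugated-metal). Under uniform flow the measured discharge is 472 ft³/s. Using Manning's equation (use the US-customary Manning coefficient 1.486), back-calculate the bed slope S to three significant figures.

A = b·y = 141.979 × 1.51 = 214.4 ft²
Wide channel: R ≈ y = 1.51 ft
S = (Q·n / (1.486·A·R^(2/3)))² = (472×0.026 / (1.486×214.4×1.316))² = 0.0008566

0.000857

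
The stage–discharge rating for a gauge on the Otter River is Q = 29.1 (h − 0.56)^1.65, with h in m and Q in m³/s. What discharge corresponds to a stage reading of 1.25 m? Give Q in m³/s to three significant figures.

Q = 29.1 × (1.25 − 0.56)^1.65 = 29.1 × 0.69^1.65 = 15.78 m³/s

15.8 m³/s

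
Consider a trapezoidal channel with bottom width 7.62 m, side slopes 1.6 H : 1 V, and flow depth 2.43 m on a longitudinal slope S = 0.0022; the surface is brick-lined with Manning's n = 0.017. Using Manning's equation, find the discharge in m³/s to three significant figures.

A = (b + z·y)·y = (7.62 + 1.6×2.43)×2.43 = 27.96 m²
P = b + 2y√(1+z²) = 7.62 + 2×2.43×√(1+1.6²) = 16.79 m
R = A/P = 27.96/16.79 = 1.666 m
Q = (1/n)·A·R^(2/3)·S^(1/2) = (1/0.017) × 27.96 × 1.666^(2/3) × 0.0022^(1/2) = 108.4 m³/s

108 m³/s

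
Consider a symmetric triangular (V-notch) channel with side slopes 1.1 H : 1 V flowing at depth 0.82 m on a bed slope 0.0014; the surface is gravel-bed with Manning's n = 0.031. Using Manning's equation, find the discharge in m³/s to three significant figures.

A = z·y² = 1.1×0.82² = 0.7396 m²
P = 2y√(1+z²) = 2×0.82×√(1+1.1²) = 2.438 m
R = A/P = 0.7396/2.438 = 0.3034 m
Q = (1/n)·A·R^(2/3)·S^(1/2) = (1/0.031) × 0.7396 × 0.3034^(2/3) × 0.0014^(1/2) = 0.4031 m³/s

0.403 m³/s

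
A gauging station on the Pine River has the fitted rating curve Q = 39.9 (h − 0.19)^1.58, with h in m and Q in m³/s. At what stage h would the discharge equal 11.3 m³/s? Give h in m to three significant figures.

0.640 m

h − h₀ = (Q/C)^(1/b) = (11.3/39.9)^(1/1.58) = 0.4500 m
h = 0.19 + 0.4500 = 0.6400 m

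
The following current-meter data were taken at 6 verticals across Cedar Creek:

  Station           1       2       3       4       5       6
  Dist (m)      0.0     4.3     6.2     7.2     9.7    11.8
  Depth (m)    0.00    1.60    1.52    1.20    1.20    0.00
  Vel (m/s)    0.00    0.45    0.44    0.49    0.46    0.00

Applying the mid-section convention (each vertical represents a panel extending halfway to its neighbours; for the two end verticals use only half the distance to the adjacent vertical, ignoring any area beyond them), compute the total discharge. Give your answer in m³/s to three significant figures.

5.50 m³/s

w_2 = (6.2 − 0.0)/2 = 3.1 m; q_2 = 0.45 × 1.60 × 3.1 = 2.232 m³/s
w_3 = (7.2 − 4.3)/2 = 1.45 m; q_3 = 0.44 × 1.52 × 1.45 = 0.9698 m³/s
w_4 = (9.7 − 6.2)/2 = 1.75 m; q_4 = 0.49 × 1.20 × 1.75 = 1.029 m³/s
w_5 = (11.8 − 7.2)/2 = 2.3 m; q_5 = 0.46 × 1.20 × 2.3 = 1.270 m³/s
Stations 1, 6 contribute zero (depth or velocity is 0).
Q = Σ qᵢ = 5.500 m³/s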